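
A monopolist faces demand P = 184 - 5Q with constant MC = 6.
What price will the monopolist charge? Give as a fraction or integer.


MR = 184 - 10Q
Set MR = MC: 184 - 10Q = 6
Q* = 89/5
Substitute into demand:
P* = 184 - 5*89/5 = 95

95


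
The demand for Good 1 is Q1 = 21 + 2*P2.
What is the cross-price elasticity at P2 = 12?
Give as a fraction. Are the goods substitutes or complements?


dQ1/dP2 = 2
At P2 = 12: Q1 = 21 + 2*12 = 45
Exy = (dQ1/dP2)(P2/Q1) = 2 * 12 / 45 = 8/15
Since Exy > 0, the goods are substitutes.

8/15 (substitutes)


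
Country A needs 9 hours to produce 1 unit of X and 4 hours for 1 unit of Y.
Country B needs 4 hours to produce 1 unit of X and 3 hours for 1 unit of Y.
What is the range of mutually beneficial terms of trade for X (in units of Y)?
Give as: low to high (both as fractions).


Opportunity cost of X for Country A = hours_X / hours_Y = 9/4 = 9/4 units of Y
Opportunity cost of X for Country B = hours_X / hours_Y = 4/3 = 4/3 units of Y
Terms of trade must be between the two opportunity costs.
Range: 4/3 to 9/4

4/3 to 9/4


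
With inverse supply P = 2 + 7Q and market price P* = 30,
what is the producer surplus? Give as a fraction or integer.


Minimum supply price (at Q=0): P_min = 2
Quantity supplied at P* = 30:
Q* = (30 - 2)/7 = 4
PS = (1/2) * Q* * (P* - P_min)
PS = (1/2) * 4 * (30 - 2)
PS = (1/2) * 4 * 28 = 56

56


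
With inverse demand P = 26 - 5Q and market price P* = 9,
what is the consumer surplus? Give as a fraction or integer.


Maximum willingness to pay (at Q=0): P_max = 26
Quantity demanded at P* = 9:
Q* = (26 - 9)/5 = 17/5
CS = (1/2) * Q* * (P_max - P*)
CS = (1/2) * 17/5 * (26 - 9)
CS = (1/2) * 17/5 * 17 = 289/10

289/10


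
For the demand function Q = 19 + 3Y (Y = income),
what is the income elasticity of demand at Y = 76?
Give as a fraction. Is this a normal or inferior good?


dQ/dY = 3
At Y = 76: Q = 19 + 3*76 = 247
Ey = (dQ/dY)(Y/Q) = 3 * 76 / 247 = 12/13
Since Ey > 0, this is a normal good.

12/13 (normal good)


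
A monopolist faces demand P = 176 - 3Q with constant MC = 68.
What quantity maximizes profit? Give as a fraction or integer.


TR = P*Q = (176 - 3Q)Q = 176Q - 3Q^2
MR = dTR/dQ = 176 - 6Q
Set MR = MC:
176 - 6Q = 68
108 = 6Q
Q* = 108/6 = 18

18


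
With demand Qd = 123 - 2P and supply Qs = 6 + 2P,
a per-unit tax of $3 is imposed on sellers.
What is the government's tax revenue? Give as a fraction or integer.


With tax on sellers, new supply: Qs' = 6 + 2(P - 3)
= 0 + 2P
New equilibrium quantity:
Q_new = 123/2
Tax revenue = tax * Q_new = 3 * 123/2 = 369/2

369/2


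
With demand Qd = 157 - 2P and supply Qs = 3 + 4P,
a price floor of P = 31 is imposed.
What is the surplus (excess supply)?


At P = 31:
Qd = 157 - 2*31 = 95
Qs = 3 + 4*31 = 127
Surplus = Qs - Qd = 127 - 95 = 32

32


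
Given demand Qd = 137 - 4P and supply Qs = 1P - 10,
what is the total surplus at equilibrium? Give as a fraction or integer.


Find equilibrium: 137 - 4P = 1P - 10
137 + 10 = 5P
P* = 147/5 = 147/5
Q* = 1*147/5 - 10 = 97/5
Inverse demand: P = 137/4 - Q/4, so P_max = 137/4
Inverse supply: P = 10 + Q/1, so P_min = 10
CS = (1/2) * 97/5 * (137/4 - 147/5) = 9409/200
PS = (1/2) * 97/5 * (147/5 - 10) = 9409/50
TS = CS + PS = 9409/200 + 9409/50 = 9409/40

9409/40


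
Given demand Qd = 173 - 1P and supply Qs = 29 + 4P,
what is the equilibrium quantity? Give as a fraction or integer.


First find equilibrium price:
173 - 1P = 29 + 4P
P* = 144/5 = 144/5
Then substitute into demand:
Q* = 173 - 1 * 144/5 = 721/5

721/5


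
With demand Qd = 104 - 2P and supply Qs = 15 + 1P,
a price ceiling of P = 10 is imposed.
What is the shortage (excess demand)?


At P = 10:
Qd = 104 - 2*10 = 84
Qs = 15 + 1*10 = 25
Shortage = Qd - Qs = 84 - 25 = 59

59


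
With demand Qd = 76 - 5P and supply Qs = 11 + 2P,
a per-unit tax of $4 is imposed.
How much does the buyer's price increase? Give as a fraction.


With a per-unit tax, the buyer's price increase depends on relative slopes.
Supply slope: d = 2, Demand slope: b = 5
Buyer's price increase = d * tax / (b + d)
= 2 * 4 / (5 + 2)
= 8 / 7 = 8/7

8/7


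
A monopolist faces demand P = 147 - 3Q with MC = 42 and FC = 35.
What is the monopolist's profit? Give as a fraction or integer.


MR = MC: 147 - 6Q = 42
Q* = 35/2
P* = 147 - 3*35/2 = 189/2
Profit = (P* - MC)*Q* - FC
= (189/2 - 42)*35/2 - 35
= 105/2*35/2 - 35
= 3675/4 - 35 = 3535/4

3535/4


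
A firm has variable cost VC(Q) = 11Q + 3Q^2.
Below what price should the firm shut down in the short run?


AVC(Q) = VC(Q)/Q = 11 + 3Q
AVC is increasing in Q, so minimum AVC is at Q -> 0+.
Min AVC = 11
The firm should shut down if P < 11.

11


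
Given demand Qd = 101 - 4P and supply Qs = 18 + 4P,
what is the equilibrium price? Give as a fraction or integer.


At equilibrium, Qd = Qs.
101 - 4P = 18 + 4P
101 - 18 = 4P + 4P
83 = 8P
P* = 83/8 = 83/8

83/8


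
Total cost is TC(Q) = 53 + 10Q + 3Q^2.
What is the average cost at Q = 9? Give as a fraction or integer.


TC(9) = 53 + 10*9 + 3*9^2
TC(9) = 53 + 90 + 243 = 386
AC = TC/Q = 386/9 = 386/9

386/9


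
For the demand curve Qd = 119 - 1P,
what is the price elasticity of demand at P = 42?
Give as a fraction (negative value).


dQ/dP = -1
At P = 42: Q = 119 - 1*42 = 77
E = (dQ/dP)(P/Q) = (-1)(42/77) = -6/11

-6/11


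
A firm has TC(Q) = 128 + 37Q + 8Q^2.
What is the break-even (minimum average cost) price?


AC(Q) = 128/Q + 37 + 8Q
To minimize: dAC/dQ = -128/Q^2 + 8 = 0
Q^2 = 128/8 = 16
Q* = 4
Min AC = 128/4 + 37 + 8*4
Min AC = 32 + 37 + 32 = 101

101


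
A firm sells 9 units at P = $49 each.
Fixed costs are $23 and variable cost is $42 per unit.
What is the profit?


Total Revenue = P * Q = 49 * 9 = $441
Total Cost = FC + VC*Q = 23 + 42*9 = $401
Profit = TR - TC = 441 - 401 = $40

$40


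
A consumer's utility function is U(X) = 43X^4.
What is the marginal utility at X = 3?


MU = dU/dX = 43*4*X^(4-1)
MU = 172*X^3
At X = 3:
MU = 172 * 3^3
MU = 172 * 27 = 4644

4644


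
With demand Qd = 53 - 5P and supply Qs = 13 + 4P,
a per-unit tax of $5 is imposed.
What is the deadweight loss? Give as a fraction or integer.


Pre-tax equilibrium quantity: Q* = 277/9
Post-tax equilibrium quantity: Q_tax = 59/3
Reduction in quantity: Q* - Q_tax = 100/9
DWL = (1/2) * tax * (Q* - Q_tax)
DWL = (1/2) * 5 * 100/9 = 250/9

250/9


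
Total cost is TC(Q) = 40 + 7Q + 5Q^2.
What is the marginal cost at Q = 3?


MC = dTC/dQ = 7 + 2*5*Q
At Q = 3:
MC = 7 + 10*3
MC = 7 + 30 = 37

37


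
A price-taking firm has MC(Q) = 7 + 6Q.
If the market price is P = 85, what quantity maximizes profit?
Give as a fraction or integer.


In perfect competition, profit is maximized where P = MC.
85 = 7 + 6Q
78 = 6Q
Q* = 78/6 = 13

13


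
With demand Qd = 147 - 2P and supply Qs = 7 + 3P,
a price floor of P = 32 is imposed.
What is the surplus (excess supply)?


At P = 32:
Qd = 147 - 2*32 = 83
Qs = 7 + 3*32 = 103
Surplus = Qs - Qd = 103 - 83 = 20

20


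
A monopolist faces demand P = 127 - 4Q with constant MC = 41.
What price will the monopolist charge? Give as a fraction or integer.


MR = 127 - 8Q
Set MR = MC: 127 - 8Q = 41
Q* = 43/4
Substitute into demand:
P* = 127 - 4*43/4 = 84

84


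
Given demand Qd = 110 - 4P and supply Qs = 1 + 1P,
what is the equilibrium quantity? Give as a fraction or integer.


First find equilibrium price:
110 - 4P = 1 + 1P
P* = 109/5 = 109/5
Then substitute into demand:
Q* = 110 - 4 * 109/5 = 114/5

114/5


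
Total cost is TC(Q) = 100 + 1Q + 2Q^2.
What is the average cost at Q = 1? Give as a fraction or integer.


TC(1) = 100 + 1*1 + 2*1^2
TC(1) = 100 + 1 + 2 = 103
AC = TC/Q = 103/1 = 103

103


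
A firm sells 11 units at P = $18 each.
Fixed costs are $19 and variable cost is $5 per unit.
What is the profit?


Total Revenue = P * Q = 18 * 11 = $198
Total Cost = FC + VC*Q = 19 + 5*11 = $74
Profit = TR - TC = 198 - 74 = $124

$124


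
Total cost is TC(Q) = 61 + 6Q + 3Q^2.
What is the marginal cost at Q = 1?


MC = dTC/dQ = 6 + 2*3*Q
At Q = 1:
MC = 6 + 6*1
MC = 6 + 6 = 12

12


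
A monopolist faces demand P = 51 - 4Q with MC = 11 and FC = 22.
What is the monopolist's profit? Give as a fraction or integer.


MR = MC: 51 - 8Q = 11
Q* = 5
P* = 51 - 4*5 = 31
Profit = (P* - MC)*Q* - FC
= (31 - 11)*5 - 22
= 20*5 - 22
= 100 - 22 = 78

78


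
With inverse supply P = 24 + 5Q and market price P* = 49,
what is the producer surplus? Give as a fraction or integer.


Minimum supply price (at Q=0): P_min = 24
Quantity supplied at P* = 49:
Q* = (49 - 24)/5 = 5
PS = (1/2) * Q* * (P* - P_min)
PS = (1/2) * 5 * (49 - 24)
PS = (1/2) * 5 * 25 = 125/2

125/2


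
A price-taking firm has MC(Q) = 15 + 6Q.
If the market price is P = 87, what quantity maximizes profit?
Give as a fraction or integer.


In perfect competition, profit is maximized where P = MC.
87 = 15 + 6Q
72 = 6Q
Q* = 72/6 = 12

12


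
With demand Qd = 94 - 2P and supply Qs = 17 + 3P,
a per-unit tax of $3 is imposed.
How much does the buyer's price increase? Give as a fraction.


With a per-unit tax, the buyer's price increase depends on relative slopes.
Supply slope: d = 3, Demand slope: b = 2
Buyer's price increase = d * tax / (b + d)
= 3 * 3 / (2 + 3)
= 9 / 5 = 9/5

9/5


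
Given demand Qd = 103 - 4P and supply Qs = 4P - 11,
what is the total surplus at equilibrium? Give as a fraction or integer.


Find equilibrium: 103 - 4P = 4P - 11
103 + 11 = 8P
P* = 114/8 = 57/4
Q* = 4*57/4 - 11 = 46
Inverse demand: P = 103/4 - Q/4, so P_max = 103/4
Inverse supply: P = 11/4 + Q/4, so P_min = 11/4
CS = (1/2) * 46 * (103/4 - 57/4) = 529/2
PS = (1/2) * 46 * (57/4 - 11/4) = 529/2
TS = CS + PS = 529/2 + 529/2 = 529

529


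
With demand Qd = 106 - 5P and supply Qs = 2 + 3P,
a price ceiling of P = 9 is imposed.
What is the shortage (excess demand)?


At P = 9:
Qd = 106 - 5*9 = 61
Qs = 2 + 3*9 = 29
Shortage = Qd - Qs = 61 - 29 = 32

32


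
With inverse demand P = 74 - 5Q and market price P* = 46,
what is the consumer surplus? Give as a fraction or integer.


Maximum willingness to pay (at Q=0): P_max = 74
Quantity demanded at P* = 46:
Q* = (74 - 46)/5 = 28/5
CS = (1/2) * Q* * (P_max - P*)
CS = (1/2) * 28/5 * (74 - 46)
CS = (1/2) * 28/5 * 28 = 392/5

392/5


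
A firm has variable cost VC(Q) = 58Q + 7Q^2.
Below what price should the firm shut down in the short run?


AVC(Q) = VC(Q)/Q = 58 + 7Q
AVC is increasing in Q, so minimum AVC is at Q -> 0+.
Min AVC = 58
The firm should shut down if P < 58.

58


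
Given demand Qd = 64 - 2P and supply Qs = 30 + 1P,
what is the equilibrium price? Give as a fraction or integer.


At equilibrium, Qd = Qs.
64 - 2P = 30 + 1P
64 - 30 = 2P + 1P
34 = 3P
P* = 34/3 = 34/3

34/3


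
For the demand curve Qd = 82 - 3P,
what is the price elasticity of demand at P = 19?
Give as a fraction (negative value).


dQ/dP = -3
At P = 19: Q = 82 - 3*19 = 25
E = (dQ/dP)(P/Q) = (-3)(19/25) = -57/25

-57/25


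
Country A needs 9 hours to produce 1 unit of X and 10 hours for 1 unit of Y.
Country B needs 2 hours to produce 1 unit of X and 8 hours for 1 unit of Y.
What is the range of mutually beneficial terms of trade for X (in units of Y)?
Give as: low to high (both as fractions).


Opportunity cost of X for Country A = hours_X / hours_Y = 9/10 = 9/10 units of Y
Opportunity cost of X for Country B = hours_X / hours_Y = 2/8 = 1/4 units of Y
Terms of trade must be between the two opportunity costs.
Range: 1/4 to 9/10

1/4 to 9/10


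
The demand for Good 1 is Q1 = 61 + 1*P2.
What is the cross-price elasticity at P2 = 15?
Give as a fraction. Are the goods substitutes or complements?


dQ1/dP2 = 1
At P2 = 15: Q1 = 61 + 1*15 = 76
Exy = (dQ1/dP2)(P2/Q1) = 1 * 15 / 76 = 15/76
Since Exy > 0, the goods are substitutes.

15/76 (substitutes)


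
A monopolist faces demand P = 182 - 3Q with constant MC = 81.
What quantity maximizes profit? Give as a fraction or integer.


TR = P*Q = (182 - 3Q)Q = 182Q - 3Q^2
MR = dTR/dQ = 182 - 6Q
Set MR = MC:
182 - 6Q = 81
101 = 6Q
Q* = 101/6 = 101/6

101/6


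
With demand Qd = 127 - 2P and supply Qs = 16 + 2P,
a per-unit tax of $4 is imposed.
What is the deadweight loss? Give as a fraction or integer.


Pre-tax equilibrium quantity: Q* = 143/2
Post-tax equilibrium quantity: Q_tax = 135/2
Reduction in quantity: Q* - Q_tax = 4
DWL = (1/2) * tax * (Q* - Q_tax)
DWL = (1/2) * 4 * 4 = 8

8


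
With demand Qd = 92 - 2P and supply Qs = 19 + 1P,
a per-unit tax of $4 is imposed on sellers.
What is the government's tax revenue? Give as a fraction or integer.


With tax on sellers, new supply: Qs' = 19 + 1(P - 4)
= 15 + 1P
New equilibrium quantity:
Q_new = 122/3
Tax revenue = tax * Q_new = 4 * 122/3 = 488/3

488/3


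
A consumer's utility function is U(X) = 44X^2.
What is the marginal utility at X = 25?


MU = dU/dX = 44*2*X^(2-1)
MU = 88*X^1
At X = 25:
MU = 88 * 25^1
MU = 88 * 25 = 2200

2200


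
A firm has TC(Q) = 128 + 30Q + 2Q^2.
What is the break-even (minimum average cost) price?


AC(Q) = 128/Q + 30 + 2Q
To minimize: dAC/dQ = -128/Q^2 + 2 = 0
Q^2 = 128/2 = 64
Q* = 8
Min AC = 128/8 + 30 + 2*8
Min AC = 16 + 30 + 16 = 62

62


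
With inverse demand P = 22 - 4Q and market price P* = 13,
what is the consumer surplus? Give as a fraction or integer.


Maximum willingness to pay (at Q=0): P_max = 22
Quantity demanded at P* = 13:
Q* = (22 - 13)/4 = 9/4
CS = (1/2) * Q* * (P_max - P*)
CS = (1/2) * 9/4 * (22 - 13)
CS = (1/2) * 9/4 * 9 = 81/8

81/8


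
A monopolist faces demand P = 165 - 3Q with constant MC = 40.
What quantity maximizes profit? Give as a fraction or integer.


TR = P*Q = (165 - 3Q)Q = 165Q - 3Q^2
MR = dTR/dQ = 165 - 6Q
Set MR = MC:
165 - 6Q = 40
125 = 6Q
Q* = 125/6 = 125/6

125/6


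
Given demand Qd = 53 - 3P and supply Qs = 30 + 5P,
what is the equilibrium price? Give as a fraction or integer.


At equilibrium, Qd = Qs.
53 - 3P = 30 + 5P
53 - 30 = 3P + 5P
23 = 8P
P* = 23/8 = 23/8

23/8


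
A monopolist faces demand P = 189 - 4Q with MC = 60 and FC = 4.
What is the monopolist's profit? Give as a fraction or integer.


MR = MC: 189 - 8Q = 60
Q* = 129/8
P* = 189 - 4*129/8 = 249/2
Profit = (P* - MC)*Q* - FC
= (249/2 - 60)*129/8 - 4
= 129/2*129/8 - 4
= 16641/16 - 4 = 16577/16

16577/16


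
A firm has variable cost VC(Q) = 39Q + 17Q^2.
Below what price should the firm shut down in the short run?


AVC(Q) = VC(Q)/Q = 39 + 17Q
AVC is increasing in Q, so minimum AVC is at Q -> 0+.
Min AVC = 39
The firm should shut down if P < 39.

39


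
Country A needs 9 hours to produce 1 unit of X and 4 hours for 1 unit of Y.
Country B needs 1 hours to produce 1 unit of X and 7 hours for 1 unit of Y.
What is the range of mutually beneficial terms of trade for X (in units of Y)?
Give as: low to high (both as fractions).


Opportunity cost of X for Country A = hours_X / hours_Y = 9/4 = 9/4 units of Y
Opportunity cost of X for Country B = hours_X / hours_Y = 1/7 = 1/7 units of Y
Terms of trade must be between the two opportunity costs.
Range: 1/7 to 9/4

1/7 to 9/4


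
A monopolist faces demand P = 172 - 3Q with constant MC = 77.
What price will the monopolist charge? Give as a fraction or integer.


MR = 172 - 6Q
Set MR = MC: 172 - 6Q = 77
Q* = 95/6
Substitute into demand:
P* = 172 - 3*95/6 = 249/2

249/2


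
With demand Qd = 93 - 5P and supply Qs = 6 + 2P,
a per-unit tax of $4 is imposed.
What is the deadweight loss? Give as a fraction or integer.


Pre-tax equilibrium quantity: Q* = 216/7
Post-tax equilibrium quantity: Q_tax = 176/7
Reduction in quantity: Q* - Q_tax = 40/7
DWL = (1/2) * tax * (Q* - Q_tax)
DWL = (1/2) * 4 * 40/7 = 80/7

80/7


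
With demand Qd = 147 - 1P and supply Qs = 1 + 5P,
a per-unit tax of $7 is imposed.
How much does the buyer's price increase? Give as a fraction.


With a per-unit tax, the buyer's price increase depends on relative slopes.
Supply slope: d = 5, Demand slope: b = 1
Buyer's price increase = d * tax / (b + d)
= 5 * 7 / (1 + 5)
= 35 / 6 = 35/6

35/6


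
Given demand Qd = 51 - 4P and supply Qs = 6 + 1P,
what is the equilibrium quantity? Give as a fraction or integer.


First find equilibrium price:
51 - 4P = 6 + 1P
P* = 45/5 = 9
Then substitute into demand:
Q* = 51 - 4 * 9 = 15

15


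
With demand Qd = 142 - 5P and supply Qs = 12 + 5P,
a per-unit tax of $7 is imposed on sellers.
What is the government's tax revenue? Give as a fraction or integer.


With tax on sellers, new supply: Qs' = 12 + 5(P - 7)
= 5P - 23
New equilibrium quantity:
Q_new = 119/2
Tax revenue = tax * Q_new = 7 * 119/2 = 833/2

833/2


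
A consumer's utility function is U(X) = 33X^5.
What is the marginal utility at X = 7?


MU = dU/dX = 33*5*X^(5-1)
MU = 165*X^4
At X = 7:
MU = 165 * 7^4
MU = 165 * 2401 = 396165

396165


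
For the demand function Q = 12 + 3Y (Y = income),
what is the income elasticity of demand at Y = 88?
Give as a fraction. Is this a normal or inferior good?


dQ/dY = 3
At Y = 88: Q = 12 + 3*88 = 276
Ey = (dQ/dY)(Y/Q) = 3 * 88 / 276 = 22/23
Since Ey > 0, this is a normal good.

22/23 (normal good)


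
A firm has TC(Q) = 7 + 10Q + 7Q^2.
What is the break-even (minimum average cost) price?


AC(Q) = 7/Q + 10 + 7Q
To minimize: dAC/dQ = -7/Q^2 + 7 = 0
Q^2 = 7/7 = 1
Q* = 1
Min AC = 7/1 + 10 + 7*1
Min AC = 7 + 10 + 7 = 24

24


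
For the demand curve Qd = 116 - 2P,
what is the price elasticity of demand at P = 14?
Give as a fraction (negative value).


dQ/dP = -2
At P = 14: Q = 116 - 2*14 = 88
E = (dQ/dP)(P/Q) = (-2)(14/88) = -7/22

-7/22


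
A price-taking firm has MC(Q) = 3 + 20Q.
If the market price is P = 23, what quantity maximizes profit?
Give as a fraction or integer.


In perfect competition, profit is maximized where P = MC.
23 = 3 + 20Q
20 = 20Q
Q* = 20/20 = 1

1


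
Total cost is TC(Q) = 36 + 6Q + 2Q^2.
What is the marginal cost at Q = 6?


MC = dTC/dQ = 6 + 2*2*Q
At Q = 6:
MC = 6 + 4*6
MC = 6 + 24 = 30

30


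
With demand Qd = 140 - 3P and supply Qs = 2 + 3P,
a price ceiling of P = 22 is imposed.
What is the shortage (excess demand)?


At P = 22:
Qd = 140 - 3*22 = 74
Qs = 2 + 3*22 = 68
Shortage = Qd - Qs = 74 - 68 = 6

6


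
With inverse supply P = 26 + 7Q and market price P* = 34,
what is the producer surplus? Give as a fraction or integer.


Minimum supply price (at Q=0): P_min = 26
Quantity supplied at P* = 34:
Q* = (34 - 26)/7 = 8/7
PS = (1/2) * Q* * (P* - P_min)
PS = (1/2) * 8/7 * (34 - 26)
PS = (1/2) * 8/7 * 8 = 32/7

32/7


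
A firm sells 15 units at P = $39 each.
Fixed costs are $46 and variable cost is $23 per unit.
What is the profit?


Total Revenue = P * Q = 39 * 15 = $585
Total Cost = FC + VC*Q = 46 + 23*15 = $391
Profit = TR - TC = 585 - 391 = $194

$194


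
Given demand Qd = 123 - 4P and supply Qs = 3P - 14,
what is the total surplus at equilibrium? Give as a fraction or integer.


Find equilibrium: 123 - 4P = 3P - 14
123 + 14 = 7P
P* = 137/7 = 137/7
Q* = 3*137/7 - 14 = 313/7
Inverse demand: P = 123/4 - Q/4, so P_max = 123/4
Inverse supply: P = 14/3 + Q/3, so P_min = 14/3
CS = (1/2) * 313/7 * (123/4 - 137/7) = 97969/392
PS = (1/2) * 313/7 * (137/7 - 14/3) = 97969/294
TS = CS + PS = 97969/392 + 97969/294 = 97969/168

97969/168


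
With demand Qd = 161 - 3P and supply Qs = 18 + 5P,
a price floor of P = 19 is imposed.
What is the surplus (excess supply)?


At P = 19:
Qd = 161 - 3*19 = 104
Qs = 18 + 5*19 = 113
Surplus = Qs - Qd = 113 - 104 = 9

9


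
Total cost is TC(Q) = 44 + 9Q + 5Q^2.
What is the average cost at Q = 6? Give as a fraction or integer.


TC(6) = 44 + 9*6 + 5*6^2
TC(6) = 44 + 54 + 180 = 278
AC = TC/Q = 278/6 = 139/3

139/3


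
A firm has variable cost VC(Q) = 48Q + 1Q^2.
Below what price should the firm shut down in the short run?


AVC(Q) = VC(Q)/Q = 48 + 1Q
AVC is increasing in Q, so minimum AVC is at Q -> 0+.
Min AVC = 48
The firm should shut down if P < 48.

48


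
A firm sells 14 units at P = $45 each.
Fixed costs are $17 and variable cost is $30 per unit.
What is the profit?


Total Revenue = P * Q = 45 * 14 = $630
Total Cost = FC + VC*Q = 17 + 30*14 = $437
Profit = TR - TC = 630 - 437 = $193

$193


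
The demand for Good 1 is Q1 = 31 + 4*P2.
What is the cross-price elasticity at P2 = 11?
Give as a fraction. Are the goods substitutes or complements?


dQ1/dP2 = 4
At P2 = 11: Q1 = 31 + 4*11 = 75
Exy = (dQ1/dP2)(P2/Q1) = 4 * 11 / 75 = 44/75
Since Exy > 0, the goods are substitutes.

44/75 (substitutes)


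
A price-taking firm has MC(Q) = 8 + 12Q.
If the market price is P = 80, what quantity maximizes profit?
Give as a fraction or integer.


In perfect competition, profit is maximized where P = MC.
80 = 8 + 12Q
72 = 12Q
Q* = 72/12 = 6

6


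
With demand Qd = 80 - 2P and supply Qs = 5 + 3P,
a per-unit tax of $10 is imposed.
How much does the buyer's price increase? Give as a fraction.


With a per-unit tax, the buyer's price increase depends on relative slopes.
Supply slope: d = 3, Demand slope: b = 2
Buyer's price increase = d * tax / (b + d)
= 3 * 10 / (2 + 3)
= 30 / 5 = 6

6


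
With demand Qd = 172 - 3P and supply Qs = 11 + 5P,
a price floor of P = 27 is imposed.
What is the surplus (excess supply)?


At P = 27:
Qd = 172 - 3*27 = 91
Qs = 11 + 5*27 = 146
Surplus = Qs - Qd = 146 - 91 = 55

55


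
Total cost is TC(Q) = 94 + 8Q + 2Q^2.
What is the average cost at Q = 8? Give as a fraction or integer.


TC(8) = 94 + 8*8 + 2*8^2
TC(8) = 94 + 64 + 128 = 286
AC = TC/Q = 286/8 = 143/4

143/4


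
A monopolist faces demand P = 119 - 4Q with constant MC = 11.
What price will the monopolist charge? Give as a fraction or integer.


MR = 119 - 8Q
Set MR = MC: 119 - 8Q = 11
Q* = 27/2
Substitute into demand:
P* = 119 - 4*27/2 = 65

65


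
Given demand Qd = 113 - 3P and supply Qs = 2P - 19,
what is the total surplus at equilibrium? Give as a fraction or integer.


Find equilibrium: 113 - 3P = 2P - 19
113 + 19 = 5P
P* = 132/5 = 132/5
Q* = 2*132/5 - 19 = 169/5
Inverse demand: P = 113/3 - Q/3, so P_max = 113/3
Inverse supply: P = 19/2 + Q/2, so P_min = 19/2
CS = (1/2) * 169/5 * (113/3 - 132/5) = 28561/150
PS = (1/2) * 169/5 * (132/5 - 19/2) = 28561/100
TS = CS + PS = 28561/150 + 28561/100 = 28561/60

28561/60


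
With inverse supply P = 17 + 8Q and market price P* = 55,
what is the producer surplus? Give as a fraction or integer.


Minimum supply price (at Q=0): P_min = 17
Quantity supplied at P* = 55:
Q* = (55 - 17)/8 = 19/4
PS = (1/2) * Q* * (P* - P_min)
PS = (1/2) * 19/4 * (55 - 17)
PS = (1/2) * 19/4 * 38 = 361/4

361/4


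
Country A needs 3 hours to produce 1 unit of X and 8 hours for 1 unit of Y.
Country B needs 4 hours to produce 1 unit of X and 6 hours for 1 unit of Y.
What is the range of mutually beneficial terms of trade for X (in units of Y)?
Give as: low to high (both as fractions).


Opportunity cost of X for Country A = hours_X / hours_Y = 3/8 = 3/8 units of Y
Opportunity cost of X for Country B = hours_X / hours_Y = 4/6 = 2/3 units of Y
Terms of trade must be between the two opportunity costs.
Range: 3/8 to 2/3

3/8 to 2/3


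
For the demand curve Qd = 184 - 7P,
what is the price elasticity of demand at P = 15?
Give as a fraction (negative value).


dQ/dP = -7
At P = 15: Q = 184 - 7*15 = 79
E = (dQ/dP)(P/Q) = (-7)(15/79) = -105/79

-105/79


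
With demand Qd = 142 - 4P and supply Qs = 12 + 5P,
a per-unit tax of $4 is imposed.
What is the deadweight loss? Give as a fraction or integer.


Pre-tax equilibrium quantity: Q* = 758/9
Post-tax equilibrium quantity: Q_tax = 226/3
Reduction in quantity: Q* - Q_tax = 80/9
DWL = (1/2) * tax * (Q* - Q_tax)
DWL = (1/2) * 4 * 80/9 = 160/9

160/9


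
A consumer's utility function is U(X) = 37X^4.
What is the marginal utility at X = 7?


MU = dU/dX = 37*4*X^(4-1)
MU = 148*X^3
At X = 7:
MU = 148 * 7^3
MU = 148 * 343 = 50764

50764


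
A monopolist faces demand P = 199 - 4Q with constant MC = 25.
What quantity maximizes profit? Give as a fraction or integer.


TR = P*Q = (199 - 4Q)Q = 199Q - 4Q^2
MR = dTR/dQ = 199 - 8Q
Set MR = MC:
199 - 8Q = 25
174 = 8Q
Q* = 174/8 = 87/4

87/4


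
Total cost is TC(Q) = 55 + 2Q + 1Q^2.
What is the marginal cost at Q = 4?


MC = dTC/dQ = 2 + 2*1*Q
At Q = 4:
MC = 2 + 2*4
MC = 2 + 8 = 10

10


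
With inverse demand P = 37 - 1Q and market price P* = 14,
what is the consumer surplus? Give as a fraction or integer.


Maximum willingness to pay (at Q=0): P_max = 37
Quantity demanded at P* = 14:
Q* = (37 - 14)/1 = 23
CS = (1/2) * Q* * (P_max - P*)
CS = (1/2) * 23 * (37 - 14)
CS = (1/2) * 23 * 23 = 529/2

529/2


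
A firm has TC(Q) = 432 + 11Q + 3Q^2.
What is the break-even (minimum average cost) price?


AC(Q) = 432/Q + 11 + 3Q
To minimize: dAC/dQ = -432/Q^2 + 3 = 0
Q^2 = 432/3 = 144
Q* = 12
Min AC = 432/12 + 11 + 3*12
Min AC = 36 + 11 + 36 = 83

83


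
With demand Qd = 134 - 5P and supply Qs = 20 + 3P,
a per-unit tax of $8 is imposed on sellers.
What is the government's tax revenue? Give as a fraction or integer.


With tax on sellers, new supply: Qs' = 20 + 3(P - 8)
= 3P - 4
New equilibrium quantity:
Q_new = 191/4
Tax revenue = tax * Q_new = 8 * 191/4 = 382

382


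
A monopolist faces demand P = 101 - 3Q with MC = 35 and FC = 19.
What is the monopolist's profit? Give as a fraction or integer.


MR = MC: 101 - 6Q = 35
Q* = 11
P* = 101 - 3*11 = 68
Profit = (P* - MC)*Q* - FC
= (68 - 35)*11 - 19
= 33*11 - 19
= 363 - 19 = 344

344


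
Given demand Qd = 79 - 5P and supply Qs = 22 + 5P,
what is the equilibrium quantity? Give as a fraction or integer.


First find equilibrium price:
79 - 5P = 22 + 5P
P* = 57/10 = 57/10
Then substitute into demand:
Q* = 79 - 5 * 57/10 = 101/2

101/2


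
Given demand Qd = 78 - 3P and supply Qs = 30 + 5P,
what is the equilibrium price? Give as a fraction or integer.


At equilibrium, Qd = Qs.
78 - 3P = 30 + 5P
78 - 30 = 3P + 5P
48 = 8P
P* = 48/8 = 6

6


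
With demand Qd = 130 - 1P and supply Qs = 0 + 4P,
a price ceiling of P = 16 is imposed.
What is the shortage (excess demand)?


At P = 16:
Qd = 130 - 1*16 = 114
Qs = 0 + 4*16 = 64
Shortage = Qd - Qs = 114 - 64 = 50

50


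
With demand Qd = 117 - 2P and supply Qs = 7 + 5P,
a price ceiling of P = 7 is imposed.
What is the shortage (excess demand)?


At P = 7:
Qd = 117 - 2*7 = 103
Qs = 7 + 5*7 = 42
Shortage = Qd - Qs = 103 - 42 = 61

61


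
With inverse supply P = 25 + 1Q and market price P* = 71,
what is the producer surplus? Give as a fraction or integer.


Minimum supply price (at Q=0): P_min = 25
Quantity supplied at P* = 71:
Q* = (71 - 25)/1 = 46
PS = (1/2) * Q* * (P* - P_min)
PS = (1/2) * 46 * (71 - 25)
PS = (1/2) * 46 * 46 = 1058

1058


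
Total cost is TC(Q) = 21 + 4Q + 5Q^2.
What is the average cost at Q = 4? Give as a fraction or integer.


TC(4) = 21 + 4*4 + 5*4^2
TC(4) = 21 + 16 + 80 = 117
AC = TC/Q = 117/4 = 117/4

117/4


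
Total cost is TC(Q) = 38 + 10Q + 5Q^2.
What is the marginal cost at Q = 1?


MC = dTC/dQ = 10 + 2*5*Q
At Q = 1:
MC = 10 + 10*1
MC = 10 + 10 = 20

20


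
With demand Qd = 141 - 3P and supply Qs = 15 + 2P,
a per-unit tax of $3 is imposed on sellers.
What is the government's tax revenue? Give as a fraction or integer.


With tax on sellers, new supply: Qs' = 15 + 2(P - 3)
= 9 + 2P
New equilibrium quantity:
Q_new = 309/5
Tax revenue = tax * Q_new = 3 * 309/5 = 927/5

927/5


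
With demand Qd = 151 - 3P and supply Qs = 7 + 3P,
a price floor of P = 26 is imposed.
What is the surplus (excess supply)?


At P = 26:
Qd = 151 - 3*26 = 73
Qs = 7 + 3*26 = 85
Surplus = Qs - Qd = 85 - 73 = 12

12


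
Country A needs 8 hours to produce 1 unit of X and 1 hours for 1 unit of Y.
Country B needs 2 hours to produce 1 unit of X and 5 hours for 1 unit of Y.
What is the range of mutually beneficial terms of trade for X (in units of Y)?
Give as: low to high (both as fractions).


Opportunity cost of X for Country A = hours_X / hours_Y = 8/1 = 8 units of Y
Opportunity cost of X for Country B = hours_X / hours_Y = 2/5 = 2/5 units of Y
Terms of trade must be between the two opportunity costs.
Range: 2/5 to 8

2/5 to 8


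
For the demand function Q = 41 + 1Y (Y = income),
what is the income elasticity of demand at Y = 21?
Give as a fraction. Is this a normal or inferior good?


dQ/dY = 1
At Y = 21: Q = 41 + 1*21 = 62
Ey = (dQ/dY)(Y/Q) = 1 * 21 / 62 = 21/62
Since Ey > 0, this is a normal good.

21/62 (normal good)


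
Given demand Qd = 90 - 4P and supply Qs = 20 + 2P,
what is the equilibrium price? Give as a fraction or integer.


At equilibrium, Qd = Qs.
90 - 4P = 20 + 2P
90 - 20 = 4P + 2P
70 = 6P
P* = 70/6 = 35/3

35/3


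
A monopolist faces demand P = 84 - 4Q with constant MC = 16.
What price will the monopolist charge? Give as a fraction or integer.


MR = 84 - 8Q
Set MR = MC: 84 - 8Q = 16
Q* = 17/2
Substitute into demand:
P* = 84 - 4*17/2 = 50

50


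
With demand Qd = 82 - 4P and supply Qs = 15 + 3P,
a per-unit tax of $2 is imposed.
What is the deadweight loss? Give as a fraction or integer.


Pre-tax equilibrium quantity: Q* = 306/7
Post-tax equilibrium quantity: Q_tax = 282/7
Reduction in quantity: Q* - Q_tax = 24/7
DWL = (1/2) * tax * (Q* - Q_tax)
DWL = (1/2) * 2 * 24/7 = 24/7

24/7


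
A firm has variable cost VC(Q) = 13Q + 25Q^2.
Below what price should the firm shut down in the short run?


AVC(Q) = VC(Q)/Q = 13 + 25Q
AVC is increasing in Q, so minimum AVC is at Q -> 0+.
Min AVC = 13
The firm should shut down if P < 13.

13


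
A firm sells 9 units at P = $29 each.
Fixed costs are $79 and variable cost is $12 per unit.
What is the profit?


Total Revenue = P * Q = 29 * 9 = $261
Total Cost = FC + VC*Q = 79 + 12*9 = $187
Profit = TR - TC = 261 - 187 = $74

$74


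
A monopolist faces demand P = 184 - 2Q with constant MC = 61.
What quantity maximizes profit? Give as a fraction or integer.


TR = P*Q = (184 - 2Q)Q = 184Q - 2Q^2
MR = dTR/dQ = 184 - 4Q
Set MR = MC:
184 - 4Q = 61
123 = 4Q
Q* = 123/4 = 123/4

123/4


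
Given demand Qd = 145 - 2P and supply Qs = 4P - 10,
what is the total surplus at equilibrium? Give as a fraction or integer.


Find equilibrium: 145 - 2P = 4P - 10
145 + 10 = 6P
P* = 155/6 = 155/6
Q* = 4*155/6 - 10 = 280/3
Inverse demand: P = 145/2 - Q/2, so P_max = 145/2
Inverse supply: P = 5/2 + Q/4, so P_min = 5/2
CS = (1/2) * 280/3 * (145/2 - 155/6) = 19600/9
PS = (1/2) * 280/3 * (155/6 - 5/2) = 9800/9
TS = CS + PS = 19600/9 + 9800/9 = 9800/3

9800/3


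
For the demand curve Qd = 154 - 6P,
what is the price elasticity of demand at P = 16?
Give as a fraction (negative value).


dQ/dP = -6
At P = 16: Q = 154 - 6*16 = 58
E = (dQ/dP)(P/Q) = (-6)(16/58) = -48/29

-48/29


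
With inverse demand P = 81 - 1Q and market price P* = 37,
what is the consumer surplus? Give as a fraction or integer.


Maximum willingness to pay (at Q=0): P_max = 81
Quantity demanded at P* = 37:
Q* = (81 - 37)/1 = 44
CS = (1/2) * Q* * (P_max - P*)
CS = (1/2) * 44 * (81 - 37)
CS = (1/2) * 44 * 44 = 968

968


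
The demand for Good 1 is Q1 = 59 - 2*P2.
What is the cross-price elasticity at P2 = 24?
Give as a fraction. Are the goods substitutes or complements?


dQ1/dP2 = -2
At P2 = 24: Q1 = 59 - 2*24 = 11
Exy = (dQ1/dP2)(P2/Q1) = -2 * 24 / 11 = -48/11
Since Exy < 0, the goods are complements.

-48/11 (complements)


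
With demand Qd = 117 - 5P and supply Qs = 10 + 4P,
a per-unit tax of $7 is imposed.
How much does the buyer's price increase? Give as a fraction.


With a per-unit tax, the buyer's price increase depends on relative slopes.
Supply slope: d = 4, Demand slope: b = 5
Buyer's price increase = d * tax / (b + d)
= 4 * 7 / (5 + 4)
= 28 / 9 = 28/9

28/9


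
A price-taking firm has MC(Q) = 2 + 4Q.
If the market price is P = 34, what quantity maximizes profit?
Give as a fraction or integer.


In perfect competition, profit is maximized where P = MC.
34 = 2 + 4Q
32 = 4Q
Q* = 32/4 = 8

8


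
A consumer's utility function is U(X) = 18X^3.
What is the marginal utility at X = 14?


MU = dU/dX = 18*3*X^(3-1)
MU = 54*X^2
At X = 14:
MU = 54 * 14^2
MU = 54 * 196 = 10584

10584


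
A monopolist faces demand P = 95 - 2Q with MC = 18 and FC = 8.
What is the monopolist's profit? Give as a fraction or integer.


MR = MC: 95 - 4Q = 18
Q* = 77/4
P* = 95 - 2*77/4 = 113/2
Profit = (P* - MC)*Q* - FC
= (113/2 - 18)*77/4 - 8
= 77/2*77/4 - 8
= 5929/8 - 8 = 5865/8

5865/8


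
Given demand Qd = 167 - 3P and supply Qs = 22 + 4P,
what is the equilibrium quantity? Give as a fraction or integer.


First find equilibrium price:
167 - 3P = 22 + 4P
P* = 145/7 = 145/7
Then substitute into demand:
Q* = 167 - 3 * 145/7 = 734/7

734/7


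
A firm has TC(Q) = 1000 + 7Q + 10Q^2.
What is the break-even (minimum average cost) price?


AC(Q) = 1000/Q + 7 + 10Q
To minimize: dAC/dQ = -1000/Q^2 + 10 = 0
Q^2 = 1000/10 = 100
Q* = 10
Min AC = 1000/10 + 7 + 10*10
Min AC = 100 + 7 + 100 = 207

207


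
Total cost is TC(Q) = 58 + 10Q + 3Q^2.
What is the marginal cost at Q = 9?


MC = dTC/dQ = 10 + 2*3*Q
At Q = 9:
MC = 10 + 6*9
MC = 10 + 54 = 64

64


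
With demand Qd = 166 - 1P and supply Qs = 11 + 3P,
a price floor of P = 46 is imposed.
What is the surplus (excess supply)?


At P = 46:
Qd = 166 - 1*46 = 120
Qs = 11 + 3*46 = 149
Surplus = Qs - Qd = 149 - 120 = 29

29


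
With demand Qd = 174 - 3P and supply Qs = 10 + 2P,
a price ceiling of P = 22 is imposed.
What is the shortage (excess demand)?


At P = 22:
Qd = 174 - 3*22 = 108
Qs = 10 + 2*22 = 54
Shortage = Qd - Qs = 108 - 54 = 54

54


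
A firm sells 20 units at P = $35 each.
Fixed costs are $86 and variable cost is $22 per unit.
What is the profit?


Total Revenue = P * Q = 35 * 20 = $700
Total Cost = FC + VC*Q = 86 + 22*20 = $526
Profit = TR - TC = 700 - 526 = $174

$174


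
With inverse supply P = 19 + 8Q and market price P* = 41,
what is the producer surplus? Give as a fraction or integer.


Minimum supply price (at Q=0): P_min = 19
Quantity supplied at P* = 41:
Q* = (41 - 19)/8 = 11/4
PS = (1/2) * Q* * (P* - P_min)
PS = (1/2) * 11/4 * (41 - 19)
PS = (1/2) * 11/4 * 22 = 121/4

121/4


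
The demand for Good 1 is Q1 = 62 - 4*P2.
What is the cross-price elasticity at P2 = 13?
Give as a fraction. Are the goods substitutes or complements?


dQ1/dP2 = -4
At P2 = 13: Q1 = 62 - 4*13 = 10
Exy = (dQ1/dP2)(P2/Q1) = -4 * 13 / 10 = -26/5
Since Exy < 0, the goods are complements.

-26/5 (complements)


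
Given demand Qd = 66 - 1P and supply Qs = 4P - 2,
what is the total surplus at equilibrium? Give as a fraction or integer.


Find equilibrium: 66 - 1P = 4P - 2
66 + 2 = 5P
P* = 68/5 = 68/5
Q* = 4*68/5 - 2 = 262/5
Inverse demand: P = 66 - Q/1, so P_max = 66
Inverse supply: P = 1/2 + Q/4, so P_min = 1/2
CS = (1/2) * 262/5 * (66 - 68/5) = 34322/25
PS = (1/2) * 262/5 * (68/5 - 1/2) = 17161/50
TS = CS + PS = 34322/25 + 17161/50 = 17161/10

17161/10


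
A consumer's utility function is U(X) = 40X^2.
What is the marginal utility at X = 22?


MU = dU/dX = 40*2*X^(2-1)
MU = 80*X^1
At X = 22:
MU = 80 * 22^1
MU = 80 * 22 = 1760

1760


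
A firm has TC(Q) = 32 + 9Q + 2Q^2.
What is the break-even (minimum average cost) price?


AC(Q) = 32/Q + 9 + 2Q
To minimize: dAC/dQ = -32/Q^2 + 2 = 0
Q^2 = 32/2 = 16
Q* = 4
Min AC = 32/4 + 9 + 2*4
Min AC = 8 + 9 + 8 = 25

25


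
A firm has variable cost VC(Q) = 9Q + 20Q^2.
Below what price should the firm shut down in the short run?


AVC(Q) = VC(Q)/Q = 9 + 20Q
AVC is increasing in Q, so minimum AVC is at Q -> 0+.
Min AVC = 9
The firm should shut down if P < 9.

9


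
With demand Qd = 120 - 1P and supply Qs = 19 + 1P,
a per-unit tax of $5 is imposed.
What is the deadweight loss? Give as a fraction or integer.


Pre-tax equilibrium quantity: Q* = 139/2
Post-tax equilibrium quantity: Q_tax = 67
Reduction in quantity: Q* - Q_tax = 5/2
DWL = (1/2) * tax * (Q* - Q_tax)
DWL = (1/2) * 5 * 5/2 = 25/4

25/4


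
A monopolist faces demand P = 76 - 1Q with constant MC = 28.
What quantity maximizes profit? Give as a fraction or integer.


TR = P*Q = (76 - 1Q)Q = 76Q - 1Q^2
MR = dTR/dQ = 76 - 2Q
Set MR = MC:
76 - 2Q = 28
48 = 2Q
Q* = 48/2 = 24

24


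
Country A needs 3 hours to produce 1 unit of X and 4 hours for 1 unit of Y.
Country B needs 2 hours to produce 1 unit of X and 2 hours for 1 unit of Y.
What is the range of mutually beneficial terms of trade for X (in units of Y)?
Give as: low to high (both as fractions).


Opportunity cost of X for Country A = hours_X / hours_Y = 3/4 = 3/4 units of Y
Opportunity cost of X for Country B = hours_X / hours_Y = 2/2 = 1 units of Y
Terms of trade must be between the two opportunity costs.
Range: 3/4 to 1

3/4 to 1


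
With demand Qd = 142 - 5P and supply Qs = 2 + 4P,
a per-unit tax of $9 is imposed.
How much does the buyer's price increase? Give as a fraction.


With a per-unit tax, the buyer's price increase depends on relative slopes.
Supply slope: d = 4, Demand slope: b = 5
Buyer's price increase = d * tax / (b + d)
= 4 * 9 / (5 + 4)
= 36 / 9 = 4

4


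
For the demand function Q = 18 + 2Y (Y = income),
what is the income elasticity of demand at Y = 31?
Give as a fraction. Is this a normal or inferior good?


dQ/dY = 2
At Y = 31: Q = 18 + 2*31 = 80
Ey = (dQ/dY)(Y/Q) = 2 * 31 / 80 = 31/40
Since Ey > 0, this is a normal good.

31/40 (normal good)


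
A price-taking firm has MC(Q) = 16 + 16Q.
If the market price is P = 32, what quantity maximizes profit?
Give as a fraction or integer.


In perfect competition, profit is maximized where P = MC.
32 = 16 + 16Q
16 = 16Q
Q* = 16/16 = 1

1


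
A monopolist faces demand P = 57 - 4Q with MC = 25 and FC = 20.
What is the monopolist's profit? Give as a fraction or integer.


MR = MC: 57 - 8Q = 25
Q* = 4
P* = 57 - 4*4 = 41
Profit = (P* - MC)*Q* - FC
= (41 - 25)*4 - 20
= 16*4 - 20
= 64 - 20 = 44

44


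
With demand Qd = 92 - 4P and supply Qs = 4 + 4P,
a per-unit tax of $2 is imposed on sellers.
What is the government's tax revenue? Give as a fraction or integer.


With tax on sellers, new supply: Qs' = 4 + 4(P - 2)
= 4P - 4
New equilibrium quantity:
Q_new = 44
Tax revenue = tax * Q_new = 2 * 44 = 88

88


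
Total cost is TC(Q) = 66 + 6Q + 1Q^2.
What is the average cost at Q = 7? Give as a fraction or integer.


TC(7) = 66 + 6*7 + 1*7^2
TC(7) = 66 + 42 + 49 = 157
AC = TC/Q = 157/7 = 157/7

157/7


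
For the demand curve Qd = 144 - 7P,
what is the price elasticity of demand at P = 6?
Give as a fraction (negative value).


dQ/dP = -7
At P = 6: Q = 144 - 7*6 = 102
E = (dQ/dP)(P/Q) = (-7)(6/102) = -7/17

-7/17


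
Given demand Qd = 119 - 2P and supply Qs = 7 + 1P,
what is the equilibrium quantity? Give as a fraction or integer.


First find equilibrium price:
119 - 2P = 7 + 1P
P* = 112/3 = 112/3
Then substitute into demand:
Q* = 119 - 2 * 112/3 = 133/3

133/3


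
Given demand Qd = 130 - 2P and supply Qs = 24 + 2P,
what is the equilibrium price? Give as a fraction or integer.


At equilibrium, Qd = Qs.
130 - 2P = 24 + 2P
130 - 24 = 2P + 2P
106 = 4P
P* = 106/4 = 53/2

53/2


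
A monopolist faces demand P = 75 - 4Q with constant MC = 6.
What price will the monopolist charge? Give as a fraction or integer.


MR = 75 - 8Q
Set MR = MC: 75 - 8Q = 6
Q* = 69/8
Substitute into demand:
P* = 75 - 4*69/8 = 81/2

81/2


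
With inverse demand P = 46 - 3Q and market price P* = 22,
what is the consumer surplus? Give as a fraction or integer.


Maximum willingness to pay (at Q=0): P_max = 46
Quantity demanded at P* = 22:
Q* = (46 - 22)/3 = 8
CS = (1/2) * Q* * (P_max - P*)
CS = (1/2) * 8 * (46 - 22)
CS = (1/2) * 8 * 24 = 96

96


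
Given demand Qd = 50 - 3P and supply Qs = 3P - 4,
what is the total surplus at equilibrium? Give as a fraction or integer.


Find equilibrium: 50 - 3P = 3P - 4
50 + 4 = 6P
P* = 54/6 = 9
Q* = 3*9 - 4 = 23
Inverse demand: P = 50/3 - Q/3, so P_max = 50/3
Inverse supply: P = 4/3 + Q/3, so P_min = 4/3
CS = (1/2) * 23 * (50/3 - 9) = 529/6
PS = (1/2) * 23 * (9 - 4/3) = 529/6
TS = CS + PS = 529/6 + 529/6 = 529/3

529/3
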